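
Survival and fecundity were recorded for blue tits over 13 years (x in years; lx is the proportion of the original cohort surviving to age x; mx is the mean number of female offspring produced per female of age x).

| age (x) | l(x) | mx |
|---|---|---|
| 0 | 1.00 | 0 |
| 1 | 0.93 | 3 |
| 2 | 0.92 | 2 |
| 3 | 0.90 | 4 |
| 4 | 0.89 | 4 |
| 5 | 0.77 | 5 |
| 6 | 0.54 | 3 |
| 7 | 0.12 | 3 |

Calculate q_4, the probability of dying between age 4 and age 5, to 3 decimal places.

0.135

q_4 = (l_4 − l_5) / l_4 = (0.89 − 0.77) / 0.89
     = 0.12 / 0.89 = 0.134831… → 0.135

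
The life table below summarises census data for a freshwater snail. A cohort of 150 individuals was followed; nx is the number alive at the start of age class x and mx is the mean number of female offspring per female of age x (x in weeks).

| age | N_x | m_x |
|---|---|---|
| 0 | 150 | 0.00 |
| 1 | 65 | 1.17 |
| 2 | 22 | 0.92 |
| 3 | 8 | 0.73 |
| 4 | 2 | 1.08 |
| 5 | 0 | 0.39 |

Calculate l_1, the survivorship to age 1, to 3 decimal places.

0.433

l_1 = n_1/n_0 = 65/150 = 0.433333… → 0.433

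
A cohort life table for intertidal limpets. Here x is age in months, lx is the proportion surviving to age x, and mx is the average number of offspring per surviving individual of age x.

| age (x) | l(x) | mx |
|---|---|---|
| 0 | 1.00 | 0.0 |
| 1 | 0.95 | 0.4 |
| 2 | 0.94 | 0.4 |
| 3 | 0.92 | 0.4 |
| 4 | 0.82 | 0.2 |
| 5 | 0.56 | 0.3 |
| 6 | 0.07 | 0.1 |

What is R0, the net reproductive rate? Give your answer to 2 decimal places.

lx·mx by age: 0, 0.38, 0.376, 0.368, 0.164, 0.168, 0.007
R0 = Σ lx·mx = 1.463 → 1.46

1.46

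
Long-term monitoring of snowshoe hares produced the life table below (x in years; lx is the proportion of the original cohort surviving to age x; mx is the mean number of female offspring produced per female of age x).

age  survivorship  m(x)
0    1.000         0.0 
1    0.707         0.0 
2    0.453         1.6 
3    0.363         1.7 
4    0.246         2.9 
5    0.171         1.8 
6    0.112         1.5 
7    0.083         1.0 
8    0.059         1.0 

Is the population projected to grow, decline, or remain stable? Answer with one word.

growing

R0 = Σ lx·mx = 0 + 0 + 0.7248 + 0.6171 + 0.7134 + 0.3078 + 0.168 + 0.083 + 0.059 = 2.6731
R0 > 1, so the population is growing.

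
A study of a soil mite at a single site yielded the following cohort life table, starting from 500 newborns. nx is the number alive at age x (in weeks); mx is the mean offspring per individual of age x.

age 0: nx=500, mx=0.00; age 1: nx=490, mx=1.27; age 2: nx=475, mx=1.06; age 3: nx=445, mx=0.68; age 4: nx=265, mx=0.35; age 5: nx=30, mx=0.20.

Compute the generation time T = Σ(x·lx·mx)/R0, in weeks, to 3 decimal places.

lx = nx/n0 = nx/500: 1, 0.98, 0.95, 0.89, 0.53, 0.06
lx·mx: 0, 1.2446, 1.007, 0.6052, 0.1855, 0.012 → R0 = 3.0543
x·lx·mx: 0, 1.2446, 2.014, 1.8156, 0.742, 0.06 → Σ = 5.8762
T = 5.8762 / 3.0543 = 1.923911… → 1.924

1.924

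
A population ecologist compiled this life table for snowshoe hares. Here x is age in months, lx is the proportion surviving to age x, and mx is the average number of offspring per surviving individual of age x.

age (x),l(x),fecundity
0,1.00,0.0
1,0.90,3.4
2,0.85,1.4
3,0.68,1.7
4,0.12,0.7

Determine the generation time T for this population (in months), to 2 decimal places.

1.68

lx·mx: 0, 3.06, 1.19, 1.156, 0.084 → R0 = 5.49
x·lx·mx: 0, 3.06, 2.38, 3.468, 0.336 → Σ = 9.244
T = 9.244 / 5.49 = 1.683789… → 1.68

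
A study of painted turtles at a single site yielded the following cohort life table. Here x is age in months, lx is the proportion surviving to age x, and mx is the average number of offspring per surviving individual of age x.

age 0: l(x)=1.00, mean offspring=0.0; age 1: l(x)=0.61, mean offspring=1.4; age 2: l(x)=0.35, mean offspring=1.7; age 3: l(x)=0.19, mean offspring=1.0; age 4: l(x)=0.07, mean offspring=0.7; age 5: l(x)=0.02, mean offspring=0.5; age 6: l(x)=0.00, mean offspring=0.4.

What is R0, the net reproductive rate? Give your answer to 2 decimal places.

lx·mx by age: 0, 0.854, 0.595, 0.19, 0.049, 0.01, 0
R0 = Σ lx·mx = 1.698 → 1.70

1.70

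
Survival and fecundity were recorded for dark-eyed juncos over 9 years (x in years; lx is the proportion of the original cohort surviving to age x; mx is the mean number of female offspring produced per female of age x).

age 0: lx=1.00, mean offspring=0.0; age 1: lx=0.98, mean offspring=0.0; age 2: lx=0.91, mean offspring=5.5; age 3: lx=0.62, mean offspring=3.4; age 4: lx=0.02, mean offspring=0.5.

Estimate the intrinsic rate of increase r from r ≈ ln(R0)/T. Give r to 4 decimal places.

R0 = Σ lx·mx = 0 + 0 + 5.005 + 2.108 + 0.01 = 7.123
Σ x·lx·mx = 16.374; T = 16.374/7.123 = 2.29875…
r ≈ ln(R0)/T = ln(7.123)/2.29875… = 0.854085… → 0.8541

0.8541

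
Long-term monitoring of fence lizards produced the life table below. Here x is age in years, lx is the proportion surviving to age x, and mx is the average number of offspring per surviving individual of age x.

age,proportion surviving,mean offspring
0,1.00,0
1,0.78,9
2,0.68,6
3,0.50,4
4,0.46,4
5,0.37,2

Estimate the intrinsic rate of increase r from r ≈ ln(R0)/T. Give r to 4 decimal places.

R0 = Σ lx·mx = 0 + 7.02 + 4.08 + 2 + 1.84 + 0.74 = 15.68
Σ x·lx·mx = 32.24; T = 32.24/15.68 = 2.05612…
r ≈ ln(R0)/T = ln(15.68)/2.05612… = 1.338629… → 1.3386

1.3386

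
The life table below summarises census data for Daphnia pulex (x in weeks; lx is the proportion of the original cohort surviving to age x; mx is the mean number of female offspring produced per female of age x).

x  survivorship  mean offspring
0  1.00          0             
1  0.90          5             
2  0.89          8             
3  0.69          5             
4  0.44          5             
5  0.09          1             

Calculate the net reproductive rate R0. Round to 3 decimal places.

lx·mx by age: 0, 4.5, 7.12, 3.45, 2.2, 0.09
R0 = Σ lx·mx = 17.36 → 17.360

17.360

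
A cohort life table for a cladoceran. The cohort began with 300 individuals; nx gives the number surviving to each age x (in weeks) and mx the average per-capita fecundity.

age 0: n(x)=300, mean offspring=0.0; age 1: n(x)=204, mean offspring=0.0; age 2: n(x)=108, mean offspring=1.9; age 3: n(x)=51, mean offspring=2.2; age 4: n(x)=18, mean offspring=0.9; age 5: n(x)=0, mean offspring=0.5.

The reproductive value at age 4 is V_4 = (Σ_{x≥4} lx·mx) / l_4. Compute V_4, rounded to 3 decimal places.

lx = nx/n0 = nx/300: 1, 0.68, 0.36, 0.17, 0.06, 0
lx·mx for x ≥ 4: 0.054, 0 → sum = 0.054
V_4 = 0.054 / l_4 = 0.054 / 0.06 = 0.9 → 0.900

0.900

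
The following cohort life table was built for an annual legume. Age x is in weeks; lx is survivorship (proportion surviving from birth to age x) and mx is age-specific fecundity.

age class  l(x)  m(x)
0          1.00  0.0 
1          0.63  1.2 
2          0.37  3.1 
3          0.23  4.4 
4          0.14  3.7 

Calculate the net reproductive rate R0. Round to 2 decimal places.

lx·mx by age: 0, 0.756, 1.147, 1.012, 0.518
R0 = Σ lx·mx = 3.433 → 3.43

3.43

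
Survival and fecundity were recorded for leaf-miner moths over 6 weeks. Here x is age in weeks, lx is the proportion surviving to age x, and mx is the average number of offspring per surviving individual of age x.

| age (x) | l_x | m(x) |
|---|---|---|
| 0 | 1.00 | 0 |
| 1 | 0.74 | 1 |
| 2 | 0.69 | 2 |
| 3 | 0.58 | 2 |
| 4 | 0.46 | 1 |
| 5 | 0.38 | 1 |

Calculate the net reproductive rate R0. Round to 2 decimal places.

4.12

lx·mx by age: 0, 0.74, 1.38, 1.16, 0.46, 0.38
R0 = Σ lx·mx = 4.12 → 4.12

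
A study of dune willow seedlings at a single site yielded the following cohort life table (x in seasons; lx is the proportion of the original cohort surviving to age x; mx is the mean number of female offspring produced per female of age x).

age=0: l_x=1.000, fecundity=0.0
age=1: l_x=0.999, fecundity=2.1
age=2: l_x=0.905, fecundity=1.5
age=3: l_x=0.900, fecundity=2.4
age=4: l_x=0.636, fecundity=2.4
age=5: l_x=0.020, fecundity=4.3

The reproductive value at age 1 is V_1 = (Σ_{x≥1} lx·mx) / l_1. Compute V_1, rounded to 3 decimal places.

7.235

lx·mx for x ≥ 1: 2.0979, 1.3575, 2.16, 1.5264, 0.086 → sum = 7.2278
V_1 = 7.2278 / l_1 = 7.2278 / 0.999 = 7.235035… → 7.235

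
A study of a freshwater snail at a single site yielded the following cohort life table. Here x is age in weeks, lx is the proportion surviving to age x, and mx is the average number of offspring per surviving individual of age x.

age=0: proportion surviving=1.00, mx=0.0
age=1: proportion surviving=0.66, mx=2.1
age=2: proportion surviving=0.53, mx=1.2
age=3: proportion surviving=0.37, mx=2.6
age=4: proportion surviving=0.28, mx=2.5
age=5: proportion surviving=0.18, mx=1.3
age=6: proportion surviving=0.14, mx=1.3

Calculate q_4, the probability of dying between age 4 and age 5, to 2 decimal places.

0.36

q_4 = (l_4 − l_5) / l_4 = (0.28 − 0.18) / 0.28
     = 0.1 / 0.28 = 0.357143… → 0.36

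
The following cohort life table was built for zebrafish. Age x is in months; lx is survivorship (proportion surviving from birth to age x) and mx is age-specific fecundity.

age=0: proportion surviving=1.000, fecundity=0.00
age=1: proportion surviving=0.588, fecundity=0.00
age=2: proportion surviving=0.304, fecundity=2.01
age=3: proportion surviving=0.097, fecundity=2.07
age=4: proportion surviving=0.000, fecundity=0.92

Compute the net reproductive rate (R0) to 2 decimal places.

0.81

lx·mx by age: 0, 0, 0.61104, 0.20079, 0
R0 = Σ lx·mx = 0.81183 → 0.81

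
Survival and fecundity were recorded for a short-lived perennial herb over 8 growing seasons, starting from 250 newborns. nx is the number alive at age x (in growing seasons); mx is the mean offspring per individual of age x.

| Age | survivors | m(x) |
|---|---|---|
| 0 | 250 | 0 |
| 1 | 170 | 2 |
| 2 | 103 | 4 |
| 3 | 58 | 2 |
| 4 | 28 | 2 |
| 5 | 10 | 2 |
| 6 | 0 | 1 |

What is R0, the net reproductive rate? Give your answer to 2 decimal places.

3.78

lx = nx/n0 = nx/250: 1, 0.68, 0.412, 0.232, 0.112, 0.04, 0
lx·mx by age: 0, 1.36, 1.648, 0.464, 0.224, 0.08, 0
R0 = Σ lx·mx = 3.776 → 3.78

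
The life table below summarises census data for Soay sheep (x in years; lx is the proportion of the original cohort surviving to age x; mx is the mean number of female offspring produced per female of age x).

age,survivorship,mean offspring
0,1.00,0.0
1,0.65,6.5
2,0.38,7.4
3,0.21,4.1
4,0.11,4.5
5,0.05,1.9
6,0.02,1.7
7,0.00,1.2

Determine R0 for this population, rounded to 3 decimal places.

8.522

lx·mx by age: 0, 4.225, 2.812, 0.861, 0.495, 0.095, 0.034, 0
R0 = Σ lx·mx = 8.522 → 8.522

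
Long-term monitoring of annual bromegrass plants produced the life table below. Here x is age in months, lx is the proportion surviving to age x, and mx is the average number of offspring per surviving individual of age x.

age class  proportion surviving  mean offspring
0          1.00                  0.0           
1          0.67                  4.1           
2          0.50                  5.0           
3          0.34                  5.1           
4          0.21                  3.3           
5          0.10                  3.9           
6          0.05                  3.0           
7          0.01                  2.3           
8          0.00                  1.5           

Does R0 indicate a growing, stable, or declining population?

growing

R0 = Σ lx·mx = 0 + 2.747 + 2.5 + 1.734 + 0.693 + 0.39 + 0.15 + 0.023 + 0 = 8.237
R0 > 1, so the population is growing.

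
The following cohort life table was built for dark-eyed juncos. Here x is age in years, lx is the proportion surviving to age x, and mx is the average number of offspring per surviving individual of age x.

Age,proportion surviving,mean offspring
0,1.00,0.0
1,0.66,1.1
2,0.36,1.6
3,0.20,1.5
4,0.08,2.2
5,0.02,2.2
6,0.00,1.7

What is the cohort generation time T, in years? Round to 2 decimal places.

lx·mx: 0, 0.726, 0.576, 0.3, 0.176, 0.044, 0 → R0 = 1.822
x·lx·mx: 0, 0.726, 1.152, 0.9, 0.704, 0.22, 0 → Σ = 3.702
T = 3.702 / 1.822 = 2.031833… → 2.03

2.03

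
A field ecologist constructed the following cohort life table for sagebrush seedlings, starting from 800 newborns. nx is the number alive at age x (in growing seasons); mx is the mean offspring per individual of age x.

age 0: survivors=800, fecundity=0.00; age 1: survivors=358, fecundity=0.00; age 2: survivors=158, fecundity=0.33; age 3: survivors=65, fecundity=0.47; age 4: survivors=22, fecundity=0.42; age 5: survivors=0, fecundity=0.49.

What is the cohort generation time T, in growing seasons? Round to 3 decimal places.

lx = nx/n0 = nx/800: 1, 0.4475, 0.1975, 0.08125, 0.0275, 0
lx·mx: 0, 0, 0.065175, 0.038188…, 0.01155, 0 → R0 = 0.114913…
x·lx·mx: 0, 0, 0.13035, 0.114563…, 0.0462, 0 → Σ = 0.291113…
T = 0.291113… / 0.114913… = 2.533341… → 2.533

2.533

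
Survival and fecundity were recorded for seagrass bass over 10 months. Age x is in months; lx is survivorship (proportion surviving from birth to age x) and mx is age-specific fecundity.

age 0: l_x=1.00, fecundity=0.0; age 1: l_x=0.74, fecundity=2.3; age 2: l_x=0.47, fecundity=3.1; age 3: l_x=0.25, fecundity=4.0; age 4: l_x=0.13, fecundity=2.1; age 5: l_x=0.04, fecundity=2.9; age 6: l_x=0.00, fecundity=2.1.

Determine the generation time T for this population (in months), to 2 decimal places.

2.04

lx·mx: 0, 1.702, 1.457, 1, 0.273, 0.116, 0 → R0 = 4.548
x·lx·mx: 0, 1.702, 2.914, 3, 1.092, 0.58, 0 → Σ = 9.288
T = 9.288 / 4.548 = 2.042216… → 2.04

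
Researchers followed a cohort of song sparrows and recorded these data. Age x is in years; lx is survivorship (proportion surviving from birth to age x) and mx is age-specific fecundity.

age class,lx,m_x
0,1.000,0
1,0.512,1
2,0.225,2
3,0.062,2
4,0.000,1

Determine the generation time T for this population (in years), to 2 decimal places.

lx·mx: 0, 0.512, 0.45, 0.124, 0 → R0 = 1.086
x·lx·mx: 0, 0.512, 0.9, 0.372, 0 → Σ = 1.784
T = 1.784 / 1.086 = 1.642726… → 1.64

1.64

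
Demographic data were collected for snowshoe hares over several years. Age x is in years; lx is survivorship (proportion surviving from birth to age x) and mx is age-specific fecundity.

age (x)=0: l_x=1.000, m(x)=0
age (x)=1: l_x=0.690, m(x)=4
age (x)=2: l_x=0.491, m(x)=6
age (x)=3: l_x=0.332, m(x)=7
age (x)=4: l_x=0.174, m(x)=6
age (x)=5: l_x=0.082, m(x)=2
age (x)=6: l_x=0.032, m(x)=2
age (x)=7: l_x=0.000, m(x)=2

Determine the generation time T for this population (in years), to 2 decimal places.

2.26

lx·mx: 0, 2.76, 2.946, 2.324, 1.044, 0.164, 0.064, 0 → R0 = 9.302
x·lx·mx: 0, 2.76, 5.892, 6.972, 4.176, 0.82, 0.384, 0 → Σ = 21.004
T = 21.004 / 9.302 = 2.258009… → 2.26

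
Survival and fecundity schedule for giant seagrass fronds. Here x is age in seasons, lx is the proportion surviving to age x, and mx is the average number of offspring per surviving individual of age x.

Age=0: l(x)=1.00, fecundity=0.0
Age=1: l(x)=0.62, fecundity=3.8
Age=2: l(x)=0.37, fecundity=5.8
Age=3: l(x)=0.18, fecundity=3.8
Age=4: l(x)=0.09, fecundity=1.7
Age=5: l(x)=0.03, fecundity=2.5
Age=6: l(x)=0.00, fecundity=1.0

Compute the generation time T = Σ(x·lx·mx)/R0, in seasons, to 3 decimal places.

1.789

lx·mx: 0, 2.356, 2.146, 0.684, 0.153, 0.075, 0 → R0 = 5.414
x·lx·mx: 0, 2.356, 4.292, 2.052, 0.612, 0.375, 0 → Σ = 9.687
T = 9.687 / 5.414 = 1.78925… → 1.789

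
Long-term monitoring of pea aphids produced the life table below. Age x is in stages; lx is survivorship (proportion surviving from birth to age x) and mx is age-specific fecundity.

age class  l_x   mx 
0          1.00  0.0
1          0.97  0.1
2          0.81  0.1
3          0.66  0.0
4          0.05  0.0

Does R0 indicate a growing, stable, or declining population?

R0 = Σ lx·mx = 0 + 0.097 + 0.081 + 0 + 0 = 0.178
R0 < 1, so the population is declining.

declining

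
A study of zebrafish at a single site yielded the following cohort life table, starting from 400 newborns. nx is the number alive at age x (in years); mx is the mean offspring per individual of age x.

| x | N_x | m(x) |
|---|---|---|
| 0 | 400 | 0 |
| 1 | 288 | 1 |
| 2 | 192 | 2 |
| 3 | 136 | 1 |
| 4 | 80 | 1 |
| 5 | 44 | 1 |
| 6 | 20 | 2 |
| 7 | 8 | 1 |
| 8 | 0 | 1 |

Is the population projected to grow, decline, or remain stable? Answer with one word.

lx = nx/n0 = nx/400: 1, 0.72, 0.48, 0.34, 0.2, 0.11, 0.05, 0.02, 0
R0 = Σ lx·mx = 0 + 0.72 + 0.96 + 0.34 + 0.2 + 0.11 + 0.1 + 0.02 + 0 = 2.45
R0 > 1, so the population is growing.

growing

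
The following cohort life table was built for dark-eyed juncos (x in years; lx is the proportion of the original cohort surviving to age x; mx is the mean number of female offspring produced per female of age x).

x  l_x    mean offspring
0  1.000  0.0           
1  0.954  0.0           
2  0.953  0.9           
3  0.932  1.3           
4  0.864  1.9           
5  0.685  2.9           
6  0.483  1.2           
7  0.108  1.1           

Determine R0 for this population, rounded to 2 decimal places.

6.40

lx·mx by age: 0, 0, 0.8577, 1.2116, 1.6416, 1.9865, 0.5796, 0.1188
R0 = Σ lx·mx = 6.3958 → 6.40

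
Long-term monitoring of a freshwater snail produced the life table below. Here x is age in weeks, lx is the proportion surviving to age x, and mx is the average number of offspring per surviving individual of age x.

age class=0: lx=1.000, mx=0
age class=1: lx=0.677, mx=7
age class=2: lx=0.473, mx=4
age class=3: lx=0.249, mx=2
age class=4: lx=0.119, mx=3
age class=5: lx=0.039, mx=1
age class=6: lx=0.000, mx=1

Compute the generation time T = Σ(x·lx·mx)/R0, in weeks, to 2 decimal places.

lx·mx: 0, 4.739, 1.892, 0.498, 0.357, 0.039, 0 → R0 = 7.525
x·lx·mx: 0, 4.739, 3.784, 1.494, 1.428, 0.195, 0 → Σ = 11.64
T = 11.64 / 7.525 = 1.546844… → 1.55

1.55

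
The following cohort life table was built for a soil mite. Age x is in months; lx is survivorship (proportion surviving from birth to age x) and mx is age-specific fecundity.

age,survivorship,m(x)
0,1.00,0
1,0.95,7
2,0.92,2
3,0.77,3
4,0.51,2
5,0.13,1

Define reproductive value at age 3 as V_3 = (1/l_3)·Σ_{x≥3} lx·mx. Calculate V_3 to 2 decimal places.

4.49

lx·mx for x ≥ 3: 2.31, 1.02, 0.13 → sum = 3.46
V_3 = 3.46 / l_3 = 3.46 / 0.77 = 4.493506… → 4.49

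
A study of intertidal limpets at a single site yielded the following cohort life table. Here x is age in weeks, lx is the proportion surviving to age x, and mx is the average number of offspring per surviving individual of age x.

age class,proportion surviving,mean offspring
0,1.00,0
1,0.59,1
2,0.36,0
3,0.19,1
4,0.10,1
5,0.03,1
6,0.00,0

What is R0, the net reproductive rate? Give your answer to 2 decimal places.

0.91

lx·mx by age: 0, 0.59, 0, 0.19, 0.1, 0.03, 0
R0 = Σ lx·mx = 0.91 → 0.91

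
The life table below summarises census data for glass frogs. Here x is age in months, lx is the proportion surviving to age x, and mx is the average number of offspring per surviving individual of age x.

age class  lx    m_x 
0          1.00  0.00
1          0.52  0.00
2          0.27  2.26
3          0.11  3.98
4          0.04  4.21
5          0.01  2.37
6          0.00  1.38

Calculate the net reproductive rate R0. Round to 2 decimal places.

lx·mx by age: 0, 0, 0.6102, 0.4378, 0.1684, 0.0237, 0
R0 = Σ lx·mx = 1.2401 → 1.24

1.24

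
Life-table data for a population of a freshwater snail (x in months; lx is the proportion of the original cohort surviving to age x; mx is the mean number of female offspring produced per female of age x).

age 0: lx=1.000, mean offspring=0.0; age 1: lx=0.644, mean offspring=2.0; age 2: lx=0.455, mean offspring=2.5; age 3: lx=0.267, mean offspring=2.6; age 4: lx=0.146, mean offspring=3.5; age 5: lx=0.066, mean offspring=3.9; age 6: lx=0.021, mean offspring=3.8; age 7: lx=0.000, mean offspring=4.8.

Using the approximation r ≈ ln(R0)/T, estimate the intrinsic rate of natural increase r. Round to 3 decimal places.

0.578

R0 = Σ lx·mx = 0 + 1.288 + 1.1375 + 0.6942 + 0.511 + 0.2574 + 0.0798 + 0 = 3.9679
Σ x·lx·mx = 9.4554; T = 9.4554/3.9679 = 2.38297…
r ≈ ln(R0)/T = ln(3.9679)/2.38297… = 0.57837… → 0.578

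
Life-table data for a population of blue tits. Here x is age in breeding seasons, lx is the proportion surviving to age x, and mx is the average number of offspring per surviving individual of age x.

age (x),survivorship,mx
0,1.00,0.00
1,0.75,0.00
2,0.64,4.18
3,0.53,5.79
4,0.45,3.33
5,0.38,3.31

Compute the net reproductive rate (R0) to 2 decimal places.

lx·mx by age: 0, 0, 2.6752, 3.0687, 1.4985, 1.2578
R0 = Σ lx·mx = 8.5002 → 8.50

8.50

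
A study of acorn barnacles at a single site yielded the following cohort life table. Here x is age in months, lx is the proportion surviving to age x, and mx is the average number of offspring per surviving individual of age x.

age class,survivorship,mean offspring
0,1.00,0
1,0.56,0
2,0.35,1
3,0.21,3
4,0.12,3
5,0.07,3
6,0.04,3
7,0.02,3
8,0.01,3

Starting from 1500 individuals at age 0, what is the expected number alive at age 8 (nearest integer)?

Expected survivors = N0 · l_8 = 1500 × 0.01 = 15 → 15

15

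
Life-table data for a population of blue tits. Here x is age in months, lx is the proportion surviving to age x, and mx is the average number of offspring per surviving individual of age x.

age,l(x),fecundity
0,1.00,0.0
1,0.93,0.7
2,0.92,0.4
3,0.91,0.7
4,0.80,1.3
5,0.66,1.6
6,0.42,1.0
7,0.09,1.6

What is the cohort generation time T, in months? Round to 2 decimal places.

lx·mx: 0, 0.651, 0.368, 0.637, 1.04, 1.056, 0.42, 0.144 → R0 = 4.316
x·lx·mx: 0, 0.651, 0.736, 1.911, 4.16, 5.28, 2.52, 1.008 → Σ = 16.266
T = 16.266 / 4.316 = 3.768767… → 3.77

3.77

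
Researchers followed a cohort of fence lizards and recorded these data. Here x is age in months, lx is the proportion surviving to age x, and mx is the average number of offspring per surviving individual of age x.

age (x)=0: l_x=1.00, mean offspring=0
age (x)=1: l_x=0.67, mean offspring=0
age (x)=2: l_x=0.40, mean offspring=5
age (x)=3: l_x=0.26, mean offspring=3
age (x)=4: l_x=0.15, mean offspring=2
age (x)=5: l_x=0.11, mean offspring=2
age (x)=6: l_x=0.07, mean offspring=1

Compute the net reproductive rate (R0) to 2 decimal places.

3.37

lx·mx by age: 0, 0, 2, 0.78, 0.3, 0.22, 0.07
R0 = Σ lx·mx = 3.37 → 3.37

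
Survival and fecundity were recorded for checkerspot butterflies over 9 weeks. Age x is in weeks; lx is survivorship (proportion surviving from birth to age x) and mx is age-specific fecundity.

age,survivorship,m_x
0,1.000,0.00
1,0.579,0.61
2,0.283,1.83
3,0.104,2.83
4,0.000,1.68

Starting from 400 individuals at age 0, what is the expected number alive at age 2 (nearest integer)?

Expected survivors = N0 · l_2 = 400 × 0.283 = 113.2 → 113

113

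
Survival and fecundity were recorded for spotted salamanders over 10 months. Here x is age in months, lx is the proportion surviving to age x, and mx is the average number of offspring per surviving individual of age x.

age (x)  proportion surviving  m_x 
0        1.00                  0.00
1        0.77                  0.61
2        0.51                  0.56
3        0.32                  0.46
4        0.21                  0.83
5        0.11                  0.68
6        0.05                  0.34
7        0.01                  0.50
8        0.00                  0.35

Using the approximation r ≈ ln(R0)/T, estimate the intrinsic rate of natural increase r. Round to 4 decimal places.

R0 = Σ lx·mx = 0 + 0.4697 + 0.2856 + 0.1472 + 0.1743 + 0.0748 + 0.017 + 0.005 + 0 = 1.1736
Σ x·lx·mx = 2.6907; T = 2.6907/1.1736 = 2.29269…
r ≈ ln(R0)/T = ln(1.1736)/2.29269… = 0.06982… → 0.0698

0.0698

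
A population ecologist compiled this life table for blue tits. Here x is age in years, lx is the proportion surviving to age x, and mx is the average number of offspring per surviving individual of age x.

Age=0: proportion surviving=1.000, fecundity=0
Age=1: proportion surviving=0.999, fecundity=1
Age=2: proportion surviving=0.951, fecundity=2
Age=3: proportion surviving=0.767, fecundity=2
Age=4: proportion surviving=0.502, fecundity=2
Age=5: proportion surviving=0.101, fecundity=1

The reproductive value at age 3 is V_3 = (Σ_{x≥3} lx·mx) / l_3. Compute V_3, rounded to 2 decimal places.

lx·mx for x ≥ 3: 1.534, 1.004, 0.101 → sum = 2.639
V_3 = 2.639 / l_3 = 2.639 / 0.767 = 3.440678… → 3.44

3.44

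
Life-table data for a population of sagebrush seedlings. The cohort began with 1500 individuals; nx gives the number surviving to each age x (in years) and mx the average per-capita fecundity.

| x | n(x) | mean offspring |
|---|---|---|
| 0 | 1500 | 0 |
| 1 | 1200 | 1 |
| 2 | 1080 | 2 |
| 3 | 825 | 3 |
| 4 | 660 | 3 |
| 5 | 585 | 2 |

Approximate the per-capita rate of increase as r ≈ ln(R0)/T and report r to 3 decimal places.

lx = nx/n0 = nx/1500: 1, 0.8, 0.72, 0.55, 0.44, 0.39
R0 = Σ lx·mx = 0 + 0.8 + 1.44 + 1.65 + 1.32 + 0.78 = 5.99
Σ x·lx·mx = 17.81; T = 17.81/5.99 = 2.97329…
r ≈ ln(R0)/T = ln(5.99)/2.97329… = 0.60206… → 0.602

0.602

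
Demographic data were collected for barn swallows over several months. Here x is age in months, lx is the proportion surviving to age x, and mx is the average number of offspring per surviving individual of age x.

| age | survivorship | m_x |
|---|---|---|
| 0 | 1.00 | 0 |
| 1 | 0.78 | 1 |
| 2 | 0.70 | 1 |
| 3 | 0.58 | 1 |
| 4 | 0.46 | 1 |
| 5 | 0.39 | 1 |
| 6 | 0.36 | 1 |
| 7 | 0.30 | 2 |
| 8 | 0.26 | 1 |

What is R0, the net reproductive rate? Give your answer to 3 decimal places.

4.130

lx·mx by age: 0, 0.78, 0.7, 0.58, 0.46, 0.39, 0.36, 0.6, 0.26
R0 = Σ lx·mx = 4.13 → 4.130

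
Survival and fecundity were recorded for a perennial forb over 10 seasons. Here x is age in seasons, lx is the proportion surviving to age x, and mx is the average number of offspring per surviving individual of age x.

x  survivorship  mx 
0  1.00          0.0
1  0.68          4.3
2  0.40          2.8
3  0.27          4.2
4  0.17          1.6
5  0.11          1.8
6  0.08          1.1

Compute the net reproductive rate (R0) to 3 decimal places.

lx·mx by age: 0, 2.924, 1.12, 1.134, 0.272, 0.198, 0.088
R0 = Σ lx·mx = 5.736 → 5.736

5.736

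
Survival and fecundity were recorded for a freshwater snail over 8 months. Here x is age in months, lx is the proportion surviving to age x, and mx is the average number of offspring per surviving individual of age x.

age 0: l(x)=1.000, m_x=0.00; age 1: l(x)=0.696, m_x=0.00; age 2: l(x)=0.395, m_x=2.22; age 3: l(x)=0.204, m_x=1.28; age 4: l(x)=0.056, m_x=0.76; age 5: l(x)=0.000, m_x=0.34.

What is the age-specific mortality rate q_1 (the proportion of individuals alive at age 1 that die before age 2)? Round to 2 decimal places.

q_1 = (l_1 − l_2) / l_1 = (0.696 − 0.395) / 0.696
     = 0.301 / 0.696 = 0.432471… → 0.43

0.43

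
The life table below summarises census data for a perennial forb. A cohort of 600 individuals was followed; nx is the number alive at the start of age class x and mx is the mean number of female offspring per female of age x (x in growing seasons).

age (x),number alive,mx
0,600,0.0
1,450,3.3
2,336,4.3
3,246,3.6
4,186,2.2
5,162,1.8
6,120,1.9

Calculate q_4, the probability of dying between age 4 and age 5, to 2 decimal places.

lx = nx/n0 = nx/600: 1, 0.75, 0.56, 0.41, 0.31, 0.27, 0.2
q_4 = (l_4 − l_5) / l_4 = (0.31 − 0.27) / 0.31
     = 0.04 / 0.31 = 0.129032… → 0.13

0.13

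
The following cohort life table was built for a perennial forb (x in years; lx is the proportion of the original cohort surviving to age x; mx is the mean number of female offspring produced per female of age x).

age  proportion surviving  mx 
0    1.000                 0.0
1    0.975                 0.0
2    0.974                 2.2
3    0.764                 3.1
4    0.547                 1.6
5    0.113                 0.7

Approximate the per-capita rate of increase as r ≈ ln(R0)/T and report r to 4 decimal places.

0.6072

R0 = Σ lx·mx = 0 + 0 + 2.1428 + 2.3684 + 0.8752 + 0.0791 = 5.4655
Σ x·lx·mx = 15.2871; T = 15.2871/5.4655 = 2.79702…
r ≈ ln(R0)/T = ln(5.4655)/2.79702… = 0.607238… → 0.6072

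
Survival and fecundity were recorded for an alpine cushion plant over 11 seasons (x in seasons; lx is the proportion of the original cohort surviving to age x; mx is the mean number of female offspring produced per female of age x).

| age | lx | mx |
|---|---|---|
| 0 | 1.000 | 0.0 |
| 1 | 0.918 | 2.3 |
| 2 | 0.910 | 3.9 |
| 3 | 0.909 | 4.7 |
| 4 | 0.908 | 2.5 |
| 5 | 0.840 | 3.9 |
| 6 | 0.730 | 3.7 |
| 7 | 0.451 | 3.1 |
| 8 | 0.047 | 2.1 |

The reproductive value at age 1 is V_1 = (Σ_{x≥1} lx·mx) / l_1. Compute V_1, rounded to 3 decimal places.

21.434

lx·mx for x ≥ 1: 2.1114, 3.549, 4.2723, 2.27, 3.276, 2.701, 1.3981, 0.0987 → sum = 19.6765
V_1 = 19.6765 / l_1 = 19.6765 / 0.918 = 21.434096… → 21.434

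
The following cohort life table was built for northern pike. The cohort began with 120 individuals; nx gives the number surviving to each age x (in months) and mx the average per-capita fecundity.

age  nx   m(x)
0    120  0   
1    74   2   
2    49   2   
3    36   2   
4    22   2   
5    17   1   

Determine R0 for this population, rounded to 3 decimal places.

3.158

lx = nx/n0 = nx/120: 1, 0.61667…, 0.40833…, 0.3, 0.18333…, 0.14167…
lx·mx by age: 0, 1.233333…, 0.816667…, 0.6, 0.366667…, 0.141667…
R0 = Σ lx·mx = 3.158333… → 3.158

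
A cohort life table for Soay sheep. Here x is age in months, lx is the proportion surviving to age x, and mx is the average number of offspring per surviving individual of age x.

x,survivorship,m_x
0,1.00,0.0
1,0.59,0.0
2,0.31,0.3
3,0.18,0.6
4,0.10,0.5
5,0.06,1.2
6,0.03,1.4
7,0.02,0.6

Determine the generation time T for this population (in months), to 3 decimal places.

3.729

lx·mx: 0, 0, 0.093, 0.108, 0.05, 0.072, 0.042, 0.012 → R0 = 0.377
x·lx·mx: 0, 0, 0.186, 0.324, 0.2, 0.36, 0.252, 0.084 → Σ = 1.406
T = 1.406 / 0.377 = 3.729443… → 3.729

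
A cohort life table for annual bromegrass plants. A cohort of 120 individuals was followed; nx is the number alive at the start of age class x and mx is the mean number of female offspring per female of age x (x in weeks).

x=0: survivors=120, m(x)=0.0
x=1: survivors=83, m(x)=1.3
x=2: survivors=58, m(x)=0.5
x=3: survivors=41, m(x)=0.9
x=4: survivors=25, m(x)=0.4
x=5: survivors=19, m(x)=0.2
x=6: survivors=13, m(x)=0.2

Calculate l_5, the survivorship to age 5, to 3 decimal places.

l_5 = n_5/n_0 = 19/120 = 0.158333… → 0.158

0.158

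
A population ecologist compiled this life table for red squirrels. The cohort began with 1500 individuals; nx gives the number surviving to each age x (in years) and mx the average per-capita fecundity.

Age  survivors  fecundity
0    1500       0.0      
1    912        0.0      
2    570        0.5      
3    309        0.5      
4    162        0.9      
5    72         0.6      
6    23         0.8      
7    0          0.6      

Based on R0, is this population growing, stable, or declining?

declining

lx = nx/n0 = nx/1500: 1, 0.608, 0.38, 0.206, 0.108, 0.048, 0.01533…, 0
R0 = Σ lx·mx = 0 + 0 + 0.19 + 0.103 + 0.0972 + 0.0288 + 0.012267… + 0 = 0.431267…
R0 < 1, so the population is declining.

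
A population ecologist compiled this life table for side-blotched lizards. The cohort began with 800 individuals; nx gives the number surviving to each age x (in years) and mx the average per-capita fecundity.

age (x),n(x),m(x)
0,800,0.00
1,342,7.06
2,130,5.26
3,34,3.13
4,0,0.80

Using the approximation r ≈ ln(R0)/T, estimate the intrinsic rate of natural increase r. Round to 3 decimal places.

1.084

lx = nx/n0 = nx/800: 1, 0.4275, 0.1625, 0.0425, 0
R0 = Σ lx·mx = 0 + 3.01815… + 0.85475… + 0.13303… + 0 = 4.005925
Σ x·lx·mx = 5.126725; T = 5.126725/4.005925 = 1.27979…
r ≈ ln(R0)/T = ln(4.005925)/1.27979… = 1.08438… → 1.084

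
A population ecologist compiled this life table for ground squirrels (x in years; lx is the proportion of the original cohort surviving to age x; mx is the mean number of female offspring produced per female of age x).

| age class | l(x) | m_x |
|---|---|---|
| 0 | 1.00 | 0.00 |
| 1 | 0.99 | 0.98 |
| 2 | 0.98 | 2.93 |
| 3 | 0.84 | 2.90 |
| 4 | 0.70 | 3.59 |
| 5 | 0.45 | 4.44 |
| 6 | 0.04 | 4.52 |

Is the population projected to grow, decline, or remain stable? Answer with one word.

R0 = Σ lx·mx = 0 + 0.9702 + 2.8714 + 2.436 + 2.513 + 1.998 + 0.1808 = 10.9694
R0 > 1, so the population is growing.

growing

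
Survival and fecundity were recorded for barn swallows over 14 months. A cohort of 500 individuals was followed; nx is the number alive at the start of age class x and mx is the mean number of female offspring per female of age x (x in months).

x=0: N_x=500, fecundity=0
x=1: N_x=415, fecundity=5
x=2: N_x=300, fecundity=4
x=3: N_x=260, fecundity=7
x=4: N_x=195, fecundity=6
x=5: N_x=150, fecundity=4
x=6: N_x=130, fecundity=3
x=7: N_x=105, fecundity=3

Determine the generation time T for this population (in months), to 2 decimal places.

lx = nx/n0 = nx/500: 1, 0.83, 0.6, 0.52, 0.39, 0.3, 0.26, 0.21
lx·mx: 0, 4.15, 2.4, 3.64, 2.34, 1.2, 0.78, 0.63 → R0 = 15.14
x·lx·mx: 0, 4.15, 4.8, 10.92, 9.36, 6, 4.68, 4.41 → Σ = 44.32
T = 44.32 / 15.14 = 2.927345… → 2.93

2.93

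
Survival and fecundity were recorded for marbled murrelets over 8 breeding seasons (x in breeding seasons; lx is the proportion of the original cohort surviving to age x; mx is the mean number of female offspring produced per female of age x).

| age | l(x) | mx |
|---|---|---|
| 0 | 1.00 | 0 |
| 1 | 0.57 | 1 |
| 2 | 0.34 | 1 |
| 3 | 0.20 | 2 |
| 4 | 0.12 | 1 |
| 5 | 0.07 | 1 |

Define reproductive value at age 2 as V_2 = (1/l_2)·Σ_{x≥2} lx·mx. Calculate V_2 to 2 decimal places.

lx·mx for x ≥ 2: 0.34, 0.4, 0.12, 0.07 → sum = 0.93
V_2 = 0.93 / l_2 = 0.93 / 0.34 = 2.735294… → 2.74

2.74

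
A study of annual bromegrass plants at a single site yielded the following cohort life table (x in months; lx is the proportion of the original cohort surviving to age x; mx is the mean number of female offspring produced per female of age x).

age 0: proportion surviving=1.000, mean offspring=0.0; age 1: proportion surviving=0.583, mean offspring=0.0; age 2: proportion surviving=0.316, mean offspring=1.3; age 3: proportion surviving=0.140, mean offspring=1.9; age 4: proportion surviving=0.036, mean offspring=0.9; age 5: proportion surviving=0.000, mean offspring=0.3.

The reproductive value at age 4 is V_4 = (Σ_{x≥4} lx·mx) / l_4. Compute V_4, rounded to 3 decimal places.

0.900

lx·mx for x ≥ 4: 0.0324, 0 → sum = 0.0324
V_4 = 0.0324 / l_4 = 0.0324 / 0.036 = 0.9 → 0.900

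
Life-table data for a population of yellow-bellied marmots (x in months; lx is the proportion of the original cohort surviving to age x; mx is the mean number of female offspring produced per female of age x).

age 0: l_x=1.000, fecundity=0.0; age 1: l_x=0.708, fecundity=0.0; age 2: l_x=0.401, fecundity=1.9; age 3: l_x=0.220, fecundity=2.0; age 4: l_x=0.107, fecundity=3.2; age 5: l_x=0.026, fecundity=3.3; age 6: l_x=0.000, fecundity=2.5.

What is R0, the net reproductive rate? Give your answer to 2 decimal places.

lx·mx by age: 0, 0, 0.7619, 0.44, 0.3424, 0.0858, 0
R0 = Σ lx·mx = 1.6301 → 1.63

1.63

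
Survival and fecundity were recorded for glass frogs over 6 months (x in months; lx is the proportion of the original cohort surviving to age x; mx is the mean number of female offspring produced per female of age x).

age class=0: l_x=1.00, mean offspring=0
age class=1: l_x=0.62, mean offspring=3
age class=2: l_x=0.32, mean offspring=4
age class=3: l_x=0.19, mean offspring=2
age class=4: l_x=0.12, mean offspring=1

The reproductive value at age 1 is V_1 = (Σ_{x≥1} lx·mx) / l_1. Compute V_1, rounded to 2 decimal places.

5.87

lx·mx for x ≥ 1: 1.86, 1.28, 0.38, 0.12 → sum = 3.64
V_1 = 3.64 / l_1 = 3.64 / 0.62 = 5.870968… → 5.87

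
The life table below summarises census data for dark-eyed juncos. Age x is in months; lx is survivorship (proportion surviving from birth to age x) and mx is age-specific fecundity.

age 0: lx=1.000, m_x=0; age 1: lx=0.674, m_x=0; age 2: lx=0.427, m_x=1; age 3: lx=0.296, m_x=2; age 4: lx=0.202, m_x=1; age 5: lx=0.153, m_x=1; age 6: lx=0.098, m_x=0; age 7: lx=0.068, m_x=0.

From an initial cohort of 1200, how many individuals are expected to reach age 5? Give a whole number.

Expected survivors = N0 · l_5 = 1200 × 0.153 = 183.6 → 184

184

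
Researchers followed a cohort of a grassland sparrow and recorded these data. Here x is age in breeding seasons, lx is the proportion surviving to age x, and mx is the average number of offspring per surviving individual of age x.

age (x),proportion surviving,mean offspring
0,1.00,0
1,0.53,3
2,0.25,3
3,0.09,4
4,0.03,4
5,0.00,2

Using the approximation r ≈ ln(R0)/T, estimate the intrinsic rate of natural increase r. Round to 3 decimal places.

R0 = Σ lx·mx = 0 + 1.59 + 0.75 + 0.36 + 0.12 + 0 = 2.82
Σ x·lx·mx = 4.65; T = 4.65/2.82 = 1.64894…
r ≈ ln(R0)/T = ln(2.82)/1.64894… = 0.62873… → 0.629

0.629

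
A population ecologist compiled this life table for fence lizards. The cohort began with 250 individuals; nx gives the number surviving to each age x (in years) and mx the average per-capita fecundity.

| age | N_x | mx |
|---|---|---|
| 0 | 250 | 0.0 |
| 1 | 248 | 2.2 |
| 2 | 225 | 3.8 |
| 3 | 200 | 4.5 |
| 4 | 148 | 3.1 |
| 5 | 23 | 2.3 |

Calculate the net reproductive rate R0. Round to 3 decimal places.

lx = nx/n0 = nx/250: 1, 0.992, 0.9, 0.8, 0.592, 0.092
lx·mx by age: 0, 2.1824, 3.42, 3.6, 1.8352, 0.2116
R0 = Σ lx·mx = 11.2492 → 11.249

11.249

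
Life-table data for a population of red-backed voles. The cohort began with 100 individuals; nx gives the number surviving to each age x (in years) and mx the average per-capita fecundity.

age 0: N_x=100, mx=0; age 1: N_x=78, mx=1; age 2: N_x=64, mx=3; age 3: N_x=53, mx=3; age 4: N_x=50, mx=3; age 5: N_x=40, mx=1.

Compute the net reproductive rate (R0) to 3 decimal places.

lx = nx/n0 = nx/100: 1, 0.78, 0.64, 0.53, 0.5, 0.4
lx·mx by age: 0, 0.78, 1.92, 1.59, 1.5, 0.4
R0 = Σ lx·mx = 6.19 → 6.190

6.190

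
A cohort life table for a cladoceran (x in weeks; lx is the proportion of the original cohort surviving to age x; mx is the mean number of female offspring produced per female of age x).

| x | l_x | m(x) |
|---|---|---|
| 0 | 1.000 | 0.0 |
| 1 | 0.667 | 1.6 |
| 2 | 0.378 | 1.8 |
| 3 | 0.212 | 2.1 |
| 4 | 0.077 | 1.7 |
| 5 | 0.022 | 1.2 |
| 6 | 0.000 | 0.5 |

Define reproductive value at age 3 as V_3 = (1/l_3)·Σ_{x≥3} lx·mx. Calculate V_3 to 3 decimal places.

lx·mx for x ≥ 3: 0.4452, 0.1309, 0.0264, 0 → sum = 0.6025
V_3 = 0.6025 / l_3 = 0.6025 / 0.212 = 2.841981… → 2.842

2.842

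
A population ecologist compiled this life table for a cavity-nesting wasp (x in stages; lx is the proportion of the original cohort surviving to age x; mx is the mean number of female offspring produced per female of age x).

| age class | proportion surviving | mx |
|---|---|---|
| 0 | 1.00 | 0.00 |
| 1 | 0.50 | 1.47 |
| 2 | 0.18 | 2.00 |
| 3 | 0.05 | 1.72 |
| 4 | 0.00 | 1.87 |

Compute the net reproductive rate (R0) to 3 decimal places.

lx·mx by age: 0, 0.735, 0.36, 0.086, 0
R0 = Σ lx·mx = 1.181 → 1.181

1.181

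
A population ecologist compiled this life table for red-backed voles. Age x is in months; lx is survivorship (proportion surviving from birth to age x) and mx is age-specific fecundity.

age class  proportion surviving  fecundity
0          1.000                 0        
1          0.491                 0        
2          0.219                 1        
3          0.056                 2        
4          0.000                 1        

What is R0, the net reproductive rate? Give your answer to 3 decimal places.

0.331

lx·mx by age: 0, 0, 0.219, 0.112, 0
R0 = Σ lx·mx = 0.331 → 0.331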